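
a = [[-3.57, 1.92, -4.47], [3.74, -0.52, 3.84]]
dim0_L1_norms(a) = [7.31, 2.44, 8.31]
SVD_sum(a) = [[-3.85, 1.33, -4.40], [3.42, -1.18, 3.92]] + [[0.28, 0.59, -0.07], [0.32, 0.66, -0.08]]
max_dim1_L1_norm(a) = 9.96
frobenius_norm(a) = 8.09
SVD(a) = [[-0.75, 0.66], [0.66, 0.75]] @ diag([8.027443958241744, 0.9878985258052068]) @ [[0.64,-0.22,0.73], [0.43,0.9,-0.1]]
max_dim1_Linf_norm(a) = 4.47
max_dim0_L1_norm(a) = 8.31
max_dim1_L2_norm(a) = 6.03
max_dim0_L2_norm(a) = 5.89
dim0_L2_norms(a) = [5.17, 1.99, 5.89]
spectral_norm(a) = 8.03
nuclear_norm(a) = 9.02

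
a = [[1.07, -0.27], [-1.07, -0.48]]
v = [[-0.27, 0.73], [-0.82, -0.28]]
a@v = [[-0.07, 0.86], [0.68, -0.65]]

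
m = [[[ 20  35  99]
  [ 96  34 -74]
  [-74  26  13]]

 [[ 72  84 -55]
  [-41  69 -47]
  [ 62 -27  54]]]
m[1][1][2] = -47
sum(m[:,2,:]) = 54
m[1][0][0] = 72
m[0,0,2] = 99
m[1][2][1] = -27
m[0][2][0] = -74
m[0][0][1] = 35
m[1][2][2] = 54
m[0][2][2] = 13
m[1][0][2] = -55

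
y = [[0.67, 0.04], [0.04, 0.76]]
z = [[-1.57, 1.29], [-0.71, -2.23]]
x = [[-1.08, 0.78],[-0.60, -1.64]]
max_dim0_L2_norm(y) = 0.76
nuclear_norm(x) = 3.05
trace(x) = -2.72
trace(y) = 1.43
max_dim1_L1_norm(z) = 2.94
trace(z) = -3.80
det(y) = 0.51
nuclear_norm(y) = 1.43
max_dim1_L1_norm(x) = 2.24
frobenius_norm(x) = 2.20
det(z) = 4.42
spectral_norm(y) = 0.78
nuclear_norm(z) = 4.29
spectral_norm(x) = 1.82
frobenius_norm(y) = 1.01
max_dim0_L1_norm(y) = 0.8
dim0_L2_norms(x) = [1.24, 1.82]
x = y @ z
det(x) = 2.24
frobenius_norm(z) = 3.10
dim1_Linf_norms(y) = [0.67, 0.76]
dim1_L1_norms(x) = [1.86, 2.24]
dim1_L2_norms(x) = [1.33, 1.75]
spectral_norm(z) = 2.59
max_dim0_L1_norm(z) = 3.52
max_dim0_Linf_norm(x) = 1.64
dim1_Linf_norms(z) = [1.57, 2.23]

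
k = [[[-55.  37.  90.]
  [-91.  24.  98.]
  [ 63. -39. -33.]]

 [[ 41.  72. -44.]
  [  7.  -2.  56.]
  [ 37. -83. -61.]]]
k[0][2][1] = -39.0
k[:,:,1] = [[37.0, 24.0, -39.0], [72.0, -2.0, -83.0]]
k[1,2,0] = 37.0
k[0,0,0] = -55.0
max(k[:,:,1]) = 72.0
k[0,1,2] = 98.0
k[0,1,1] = 24.0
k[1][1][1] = -2.0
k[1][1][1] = -2.0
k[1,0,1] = 72.0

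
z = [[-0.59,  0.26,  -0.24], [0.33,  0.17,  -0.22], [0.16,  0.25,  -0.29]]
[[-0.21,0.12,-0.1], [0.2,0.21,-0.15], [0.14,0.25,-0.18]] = z @ [[0.46, 0.17, -0.08], [0.17, 0.72, -0.15], [-0.08, -0.15, 0.43]]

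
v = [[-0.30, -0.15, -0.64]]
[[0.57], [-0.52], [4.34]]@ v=[[-0.17,  -0.09,  -0.36], [0.16,  0.08,  0.33], [-1.3,  -0.65,  -2.78]]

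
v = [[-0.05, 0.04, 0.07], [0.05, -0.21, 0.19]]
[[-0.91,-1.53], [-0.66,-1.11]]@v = [[-0.03, 0.28, -0.35], [-0.02, 0.21, -0.26]]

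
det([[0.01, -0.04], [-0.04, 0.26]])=0.001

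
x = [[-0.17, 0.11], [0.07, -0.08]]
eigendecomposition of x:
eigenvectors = [[-0.90, -0.61], [0.44, -0.79]]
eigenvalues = [-0.22, -0.03]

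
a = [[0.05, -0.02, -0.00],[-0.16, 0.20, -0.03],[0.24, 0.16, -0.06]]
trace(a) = 0.19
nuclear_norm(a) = 0.56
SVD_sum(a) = [[0.04, 0.01, -0.01], [-0.07, -0.03, 0.01], [0.27, 0.09, -0.05]] + [[0.01, -0.03, 0.01], [-0.09, 0.23, -0.04], [-0.03, 0.07, -0.01]] + [[0.0, 0.00, 0.00], [0.0, 0.00, 0.0], [-0.0, -0.00, -0.0]]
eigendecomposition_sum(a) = [[0.03, -0.02, 0.00], [-0.22, 0.19, -0.02], [-0.11, 0.09, -0.01]] + [[0.01, 0.0, -0.0], [0.02, 0.00, -0.0], [0.07, 0.01, -0.01]] + [[0.01, 0.0, -0.00], [0.05, 0.01, -0.01], [0.28, 0.06, -0.04]]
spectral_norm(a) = 0.30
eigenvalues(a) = [0.21, 0.01, -0.02]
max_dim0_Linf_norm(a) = 0.24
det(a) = -0.00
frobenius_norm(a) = 0.40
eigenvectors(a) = [[0.11, 0.11, -0.05],[-0.89, 0.24, -0.17],[-0.43, 0.97, -0.98]]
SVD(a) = [[-0.13, 0.14, -0.98], [0.26, -0.95, -0.17], [-0.96, -0.28, 0.09]] @ diag([0.2988315377420819, 0.25864960010677135, 0.00031050814790048404]) @ [[-0.93, -0.33, 0.17],[0.35, -0.92, 0.18],[-0.09, -0.22, -0.97]]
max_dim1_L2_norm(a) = 0.29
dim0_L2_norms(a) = [0.29, 0.26, 0.07]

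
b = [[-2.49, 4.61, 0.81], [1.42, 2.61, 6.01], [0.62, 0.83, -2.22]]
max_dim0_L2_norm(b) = 6.46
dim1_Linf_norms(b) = [4.61, 6.01, 2.22]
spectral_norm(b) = 7.35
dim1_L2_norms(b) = [5.3, 6.7, 2.45]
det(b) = 58.20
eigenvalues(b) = [(4.65+0j), (-3.37+1.08j), (-3.37-1.08j)]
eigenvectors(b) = [[0.55+0.00j, (0.9+0j), 0.90-0.00j], [(0.82+0j), -0.15+0.26j, (-0.15-0.26j)], [(0.15+0j), (-0.11-0.29j), -0.11+0.29j]]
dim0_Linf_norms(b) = [2.49, 4.61, 6.01]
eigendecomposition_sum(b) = [[0.64-0.00j, (2.29+0j), (2.08+0j)], [0.96-0.00j, 3.44+0.00j, 3.13+0.00j], [(0.17-0j), 0.62+0.00j, 0.57+0.00j]] + [[-1.56+0.12j, 1.16+0.75j, -0.64-4.61j], [(0.23-0.47j), -0.42+0.21j, 1.44+0.60j], [0.22+0.48j, (0.1-0.46j), (-1.39+0.75j)]] + [[(-1.56-0.12j), (1.16-0.75j), -0.64+4.61j],[(0.23+0.47j), -0.42-0.21j, 1.44-0.60j],[0.22-0.48j, (0.1+0.46j), -1.39-0.75j]]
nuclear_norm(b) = 13.74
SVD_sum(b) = [[0.00, 1.88, 2.7], [0.01, 3.67, 5.27], [-0.00, -0.77, -1.1]] + [[-2.26, 2.85, -1.98], [1.01, -1.28, 0.89], [-0.71, 0.89, -0.62]] + [[-0.24, -0.13, 0.09], [0.4, 0.21, -0.15], [1.33, 0.71, -0.5]]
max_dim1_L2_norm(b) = 6.7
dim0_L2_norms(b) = [2.93, 5.36, 6.46]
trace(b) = -2.10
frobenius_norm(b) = 8.89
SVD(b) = [[-0.45, 0.88, -0.17], [-0.87, -0.39, 0.28], [0.18, 0.27, 0.94]] @ diag([7.345847172199918, 4.720106206934052, 1.6786085660287557]) @ [[-0.0, -0.57, -0.82], [-0.55, 0.69, -0.48], [0.84, 0.45, -0.31]]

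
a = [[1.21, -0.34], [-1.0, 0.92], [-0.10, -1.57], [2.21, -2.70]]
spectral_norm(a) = 4.05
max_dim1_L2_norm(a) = 3.49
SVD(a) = [[-0.25,-0.57], [0.33,0.16], [-0.29,0.81], [-0.86,-0.04]] @ diag([4.046448891679893, 1.304358603690934]) @ [[-0.62,0.78],[-0.78,-0.62]]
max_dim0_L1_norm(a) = 5.53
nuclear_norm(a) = 5.35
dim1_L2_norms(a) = [1.26, 1.36, 1.57, 3.49]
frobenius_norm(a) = 4.25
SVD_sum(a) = [[0.63, -0.80], [-0.83, 1.05], [0.73, -0.92], [2.17, -2.73]] + [[0.58, 0.46], [-0.17, -0.13], [-0.83, -0.65], [0.04, 0.03]]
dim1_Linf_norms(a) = [1.21, 1.0, 1.57, 2.7]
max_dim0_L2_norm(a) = 3.27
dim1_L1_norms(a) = [1.55, 1.92, 1.67, 4.91]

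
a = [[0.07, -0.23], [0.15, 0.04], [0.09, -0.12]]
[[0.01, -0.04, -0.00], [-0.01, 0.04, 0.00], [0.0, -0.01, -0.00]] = a @ [[-0.06, 0.23, 0.02], [-0.07, 0.25, 0.02]]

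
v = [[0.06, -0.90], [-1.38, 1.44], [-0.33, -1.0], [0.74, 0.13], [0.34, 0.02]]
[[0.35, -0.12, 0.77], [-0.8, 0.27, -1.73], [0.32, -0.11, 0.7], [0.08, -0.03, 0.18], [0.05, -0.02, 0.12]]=v@[[0.18,  -0.06,  0.39], [-0.38,  0.13,  -0.83]]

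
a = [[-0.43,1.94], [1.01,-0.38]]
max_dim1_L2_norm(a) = 1.99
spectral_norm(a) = 2.09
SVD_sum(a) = [[-0.7, 1.83], [0.26, -0.67]] + [[0.27, 0.11], [0.75, 0.29]]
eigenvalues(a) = [-1.81, 1.0]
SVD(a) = [[0.94, -0.34], [-0.34, -0.94]] @ diag([2.091855992926026, 0.8585677054603592]) @ [[-0.36, 0.93], [-0.93, -0.36]]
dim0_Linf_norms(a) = [1.01, 1.94]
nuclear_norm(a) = 2.95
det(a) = -1.80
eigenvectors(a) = [[-0.82, -0.81],[0.58, -0.59]]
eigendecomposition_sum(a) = [[-0.92, 1.25], [0.65, -0.89]] + [[0.49, 0.69], [0.36, 0.51]]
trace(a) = -0.81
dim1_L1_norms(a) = [2.37, 1.39]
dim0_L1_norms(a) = [1.44, 2.32]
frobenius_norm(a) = 2.26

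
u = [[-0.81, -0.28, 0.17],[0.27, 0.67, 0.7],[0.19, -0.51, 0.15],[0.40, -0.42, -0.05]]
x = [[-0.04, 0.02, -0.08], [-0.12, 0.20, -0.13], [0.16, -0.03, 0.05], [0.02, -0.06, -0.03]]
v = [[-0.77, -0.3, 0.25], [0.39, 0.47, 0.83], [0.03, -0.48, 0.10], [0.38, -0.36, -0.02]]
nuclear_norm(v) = 2.58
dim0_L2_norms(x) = [0.2, 0.21, 0.16]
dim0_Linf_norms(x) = [0.16, 0.2, 0.13]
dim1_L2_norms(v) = [0.86, 1.03, 0.49, 0.52]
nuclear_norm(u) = 2.62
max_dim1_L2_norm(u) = 1.01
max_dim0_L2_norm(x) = 0.21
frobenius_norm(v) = 1.52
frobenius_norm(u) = 1.56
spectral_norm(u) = 1.12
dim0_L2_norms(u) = [0.96, 0.98, 0.74]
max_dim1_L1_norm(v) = 1.69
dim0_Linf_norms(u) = [0.81, 0.67, 0.7]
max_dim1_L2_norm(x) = 0.27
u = x + v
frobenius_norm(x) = 0.34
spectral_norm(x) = 0.31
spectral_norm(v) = 1.11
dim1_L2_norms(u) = [0.87, 1.01, 0.56, 0.58]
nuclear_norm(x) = 0.50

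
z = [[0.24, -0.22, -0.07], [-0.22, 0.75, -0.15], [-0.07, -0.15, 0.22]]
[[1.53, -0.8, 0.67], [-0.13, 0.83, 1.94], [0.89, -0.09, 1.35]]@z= [[0.50, -1.04, 0.16], [-0.35, 0.36, 0.31], [0.14, -0.47, 0.25]]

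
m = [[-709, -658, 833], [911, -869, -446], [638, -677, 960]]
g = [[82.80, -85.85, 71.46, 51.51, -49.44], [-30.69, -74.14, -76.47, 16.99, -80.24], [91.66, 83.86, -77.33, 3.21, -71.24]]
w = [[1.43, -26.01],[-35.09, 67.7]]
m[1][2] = -446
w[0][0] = 1.43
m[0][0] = -709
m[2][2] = 960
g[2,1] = 83.86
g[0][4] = -49.44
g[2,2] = -77.33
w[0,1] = -26.01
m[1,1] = -869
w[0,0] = 1.43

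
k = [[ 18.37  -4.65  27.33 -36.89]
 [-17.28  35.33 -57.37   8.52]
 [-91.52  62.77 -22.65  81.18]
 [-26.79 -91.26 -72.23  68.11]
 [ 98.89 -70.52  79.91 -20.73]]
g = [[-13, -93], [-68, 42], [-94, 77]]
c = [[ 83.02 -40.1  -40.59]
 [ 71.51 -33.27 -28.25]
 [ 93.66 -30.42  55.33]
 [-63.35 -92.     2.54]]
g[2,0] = -94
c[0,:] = [83.02, -40.1, -40.59]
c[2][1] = -30.42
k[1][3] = 8.52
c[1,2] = -28.25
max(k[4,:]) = 98.89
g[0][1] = -93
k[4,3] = -20.73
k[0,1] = -4.65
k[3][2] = -72.23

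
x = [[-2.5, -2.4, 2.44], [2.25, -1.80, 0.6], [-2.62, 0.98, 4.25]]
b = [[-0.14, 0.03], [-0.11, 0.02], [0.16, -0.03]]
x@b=[[1.0, -0.2], [-0.02, 0.01], [0.94, -0.19]]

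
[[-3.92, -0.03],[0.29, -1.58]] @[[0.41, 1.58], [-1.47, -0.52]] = [[-1.56, -6.18], [2.44, 1.28]]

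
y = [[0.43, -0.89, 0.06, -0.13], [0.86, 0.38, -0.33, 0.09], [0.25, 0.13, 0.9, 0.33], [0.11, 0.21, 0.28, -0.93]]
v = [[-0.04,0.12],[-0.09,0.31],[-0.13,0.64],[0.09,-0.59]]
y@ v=[[0.04, -0.11],[-0.02, -0.04],[-0.11, 0.45],[-0.14, 0.81]]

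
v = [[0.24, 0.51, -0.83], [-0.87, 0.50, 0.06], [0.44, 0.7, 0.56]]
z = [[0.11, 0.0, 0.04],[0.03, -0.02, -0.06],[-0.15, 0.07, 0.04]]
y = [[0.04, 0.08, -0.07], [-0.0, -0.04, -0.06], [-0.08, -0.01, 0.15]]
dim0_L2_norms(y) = [0.09, 0.09, 0.18]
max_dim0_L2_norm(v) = 1.0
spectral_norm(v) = 1.01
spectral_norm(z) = 0.20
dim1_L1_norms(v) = [1.58, 1.43, 1.7]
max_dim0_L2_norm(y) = 0.18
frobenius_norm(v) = 1.74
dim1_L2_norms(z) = [0.12, 0.07, 0.17]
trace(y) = 0.15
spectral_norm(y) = 0.20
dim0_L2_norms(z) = [0.19, 0.07, 0.08]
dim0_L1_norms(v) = [1.55, 1.71, 1.45]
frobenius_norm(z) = 0.22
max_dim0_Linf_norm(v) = 0.87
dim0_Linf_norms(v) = [0.87, 0.7, 0.83]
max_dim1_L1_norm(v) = 1.7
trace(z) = 0.13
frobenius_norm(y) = 0.22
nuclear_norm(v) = 3.01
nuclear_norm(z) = 0.31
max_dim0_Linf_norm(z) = 0.15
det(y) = 0.00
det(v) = 1.01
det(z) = 0.00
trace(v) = 1.30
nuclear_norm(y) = 0.30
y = z @ v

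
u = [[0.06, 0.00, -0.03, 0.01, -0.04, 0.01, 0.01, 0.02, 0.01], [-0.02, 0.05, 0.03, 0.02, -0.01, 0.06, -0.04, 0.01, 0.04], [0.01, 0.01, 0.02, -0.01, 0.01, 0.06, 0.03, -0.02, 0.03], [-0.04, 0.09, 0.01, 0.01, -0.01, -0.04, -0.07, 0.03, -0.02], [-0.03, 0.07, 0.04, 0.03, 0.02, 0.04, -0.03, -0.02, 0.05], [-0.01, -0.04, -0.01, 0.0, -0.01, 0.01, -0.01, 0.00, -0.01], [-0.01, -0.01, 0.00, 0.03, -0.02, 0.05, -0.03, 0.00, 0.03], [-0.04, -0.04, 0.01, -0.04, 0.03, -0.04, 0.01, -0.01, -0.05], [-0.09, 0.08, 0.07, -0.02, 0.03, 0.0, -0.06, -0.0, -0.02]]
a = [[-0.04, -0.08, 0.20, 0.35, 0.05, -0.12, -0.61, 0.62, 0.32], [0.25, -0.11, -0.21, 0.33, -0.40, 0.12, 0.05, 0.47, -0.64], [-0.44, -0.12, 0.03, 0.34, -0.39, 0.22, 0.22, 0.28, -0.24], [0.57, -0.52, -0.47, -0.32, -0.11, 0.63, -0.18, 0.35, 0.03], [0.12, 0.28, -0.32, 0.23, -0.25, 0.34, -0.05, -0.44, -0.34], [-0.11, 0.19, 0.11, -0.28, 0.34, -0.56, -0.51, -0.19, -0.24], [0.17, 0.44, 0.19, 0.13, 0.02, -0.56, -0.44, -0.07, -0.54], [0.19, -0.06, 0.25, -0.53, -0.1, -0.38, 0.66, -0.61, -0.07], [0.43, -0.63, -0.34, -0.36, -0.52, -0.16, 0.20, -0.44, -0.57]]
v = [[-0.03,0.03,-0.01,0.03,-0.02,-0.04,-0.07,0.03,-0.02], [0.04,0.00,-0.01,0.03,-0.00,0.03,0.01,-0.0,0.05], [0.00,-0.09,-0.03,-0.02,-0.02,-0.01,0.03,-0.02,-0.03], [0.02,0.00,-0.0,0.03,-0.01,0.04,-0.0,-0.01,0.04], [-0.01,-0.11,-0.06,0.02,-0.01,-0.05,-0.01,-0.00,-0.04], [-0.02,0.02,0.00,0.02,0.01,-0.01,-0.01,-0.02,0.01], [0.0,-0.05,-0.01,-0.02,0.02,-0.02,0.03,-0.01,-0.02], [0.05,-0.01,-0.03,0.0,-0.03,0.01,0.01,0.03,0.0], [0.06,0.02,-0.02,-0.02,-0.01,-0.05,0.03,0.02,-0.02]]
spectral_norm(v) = 0.19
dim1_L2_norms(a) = [1.02, 1.02, 0.84, 1.22, 0.86, 0.96, 1.04, 1.16, 1.3]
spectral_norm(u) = 0.23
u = a @ v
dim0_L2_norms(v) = [0.1, 0.16, 0.08, 0.07, 0.05, 0.1, 0.09, 0.06, 0.09]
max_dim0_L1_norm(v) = 0.33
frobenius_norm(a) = 3.17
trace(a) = -2.87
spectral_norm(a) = 1.78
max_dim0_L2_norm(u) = 0.16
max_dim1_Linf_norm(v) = 0.11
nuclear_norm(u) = 0.64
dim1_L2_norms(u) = [0.08, 0.11, 0.08, 0.13, 0.12, 0.05, 0.08, 0.1, 0.16]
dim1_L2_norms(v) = [0.1, 0.08, 0.11, 0.07, 0.14, 0.04, 0.07, 0.07, 0.1]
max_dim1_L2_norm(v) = 0.14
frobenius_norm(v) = 0.28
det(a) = 0.00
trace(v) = -0.01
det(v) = -0.00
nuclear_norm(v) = 0.61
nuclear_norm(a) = 7.76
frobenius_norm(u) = 0.32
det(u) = -0.00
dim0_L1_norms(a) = [2.32, 2.43, 2.12, 2.87, 2.18, 3.09, 2.92, 3.47, 2.99]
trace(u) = 0.11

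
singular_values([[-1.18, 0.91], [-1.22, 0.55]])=[1.99, 0.23]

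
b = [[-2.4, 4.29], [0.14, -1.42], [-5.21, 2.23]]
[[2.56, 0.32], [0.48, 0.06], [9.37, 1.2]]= b@[[-2.03, -0.26], [-0.54, -0.07]]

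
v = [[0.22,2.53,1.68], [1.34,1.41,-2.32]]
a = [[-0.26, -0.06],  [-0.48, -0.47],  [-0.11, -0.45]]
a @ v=[[-0.14, -0.74, -0.30], [-0.74, -1.88, 0.28], [-0.63, -0.91, 0.86]]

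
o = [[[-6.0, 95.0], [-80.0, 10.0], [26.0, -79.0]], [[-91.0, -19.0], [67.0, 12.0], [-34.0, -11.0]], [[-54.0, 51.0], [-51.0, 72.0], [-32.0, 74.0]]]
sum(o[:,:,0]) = -255.0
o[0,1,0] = -80.0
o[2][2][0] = -32.0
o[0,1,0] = -80.0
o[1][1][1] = 12.0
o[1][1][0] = 67.0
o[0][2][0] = 26.0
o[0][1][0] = -80.0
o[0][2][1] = -79.0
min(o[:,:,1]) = -79.0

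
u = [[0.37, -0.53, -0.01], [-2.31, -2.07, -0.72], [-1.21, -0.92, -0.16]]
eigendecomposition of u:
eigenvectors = [[0.15, 0.72, -0.21],[0.91, -0.47, -0.09],[0.39, -0.51, 0.97]]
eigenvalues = [-2.77, 0.72, 0.19]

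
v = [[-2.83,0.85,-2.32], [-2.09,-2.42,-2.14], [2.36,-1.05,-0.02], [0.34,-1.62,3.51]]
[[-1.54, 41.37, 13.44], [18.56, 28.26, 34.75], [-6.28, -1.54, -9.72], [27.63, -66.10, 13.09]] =v @ [[-5.81, 0.62, -7.78], [-7.18, 3.19, -8.24], [5.12, -17.42, 0.68]]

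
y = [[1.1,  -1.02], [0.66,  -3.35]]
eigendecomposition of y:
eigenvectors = [[0.99, 0.23], [0.15, 0.97]]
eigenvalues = [0.94, -3.19]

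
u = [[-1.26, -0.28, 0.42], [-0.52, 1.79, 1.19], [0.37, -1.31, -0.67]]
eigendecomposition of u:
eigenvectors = [[0.97, 0.23, 0.29], [0.21, -0.7, -0.56], [-0.13, 0.68, 0.77]]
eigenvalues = [-1.37, 0.81, 0.42]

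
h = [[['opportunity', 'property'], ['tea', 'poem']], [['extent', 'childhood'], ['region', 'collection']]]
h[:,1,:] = [['tea', 'poem'], ['region', 'collection']]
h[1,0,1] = 'childhood'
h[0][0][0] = 'opportunity'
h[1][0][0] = 'extent'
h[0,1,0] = 'tea'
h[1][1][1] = 'collection'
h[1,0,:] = ['extent', 'childhood']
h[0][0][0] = 'opportunity'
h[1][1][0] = 'region'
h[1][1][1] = 'collection'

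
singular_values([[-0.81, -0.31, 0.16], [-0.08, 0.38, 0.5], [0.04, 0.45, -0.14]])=[0.92, 0.66, 0.35]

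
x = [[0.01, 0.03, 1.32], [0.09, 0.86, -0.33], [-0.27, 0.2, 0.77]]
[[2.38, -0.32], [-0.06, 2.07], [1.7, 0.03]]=x @ [[-0.67, 0.69], [0.69, 2.22], [1.79, -0.3]]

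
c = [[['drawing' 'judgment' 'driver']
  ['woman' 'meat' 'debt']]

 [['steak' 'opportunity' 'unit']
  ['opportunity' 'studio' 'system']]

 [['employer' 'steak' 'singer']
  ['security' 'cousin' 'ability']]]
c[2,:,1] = ['steak', 'cousin']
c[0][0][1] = 'judgment'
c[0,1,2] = 'debt'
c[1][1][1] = 'studio'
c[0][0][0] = 'drawing'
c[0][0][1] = 'judgment'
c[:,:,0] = [['drawing', 'woman'], ['steak', 'opportunity'], ['employer', 'security']]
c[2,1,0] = 'security'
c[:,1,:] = [['woman', 'meat', 'debt'], ['opportunity', 'studio', 'system'], ['security', 'cousin', 'ability']]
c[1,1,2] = 'system'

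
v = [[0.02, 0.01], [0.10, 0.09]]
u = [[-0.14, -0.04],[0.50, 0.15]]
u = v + [[-0.16, -0.05], [0.40, 0.06]]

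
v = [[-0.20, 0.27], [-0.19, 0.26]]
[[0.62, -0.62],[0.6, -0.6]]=v@ [[-0.69, 1.85], [1.80, -0.94]]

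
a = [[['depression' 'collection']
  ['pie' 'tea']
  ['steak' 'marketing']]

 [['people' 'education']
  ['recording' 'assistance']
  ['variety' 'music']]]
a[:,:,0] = [['depression', 'pie', 'steak'], ['people', 'recording', 'variety']]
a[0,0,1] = 'collection'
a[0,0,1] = 'collection'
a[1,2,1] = 'music'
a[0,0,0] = 'depression'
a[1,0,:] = ['people', 'education']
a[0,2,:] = ['steak', 'marketing']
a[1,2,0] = 'variety'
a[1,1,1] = 'assistance'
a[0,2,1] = 'marketing'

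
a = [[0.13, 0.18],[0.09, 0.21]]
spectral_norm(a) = 0.32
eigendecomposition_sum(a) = [[0.02, -0.02], [-0.01, 0.01]] + [[0.11, 0.2],[0.10, 0.20]]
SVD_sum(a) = [[0.11, 0.19], [0.11, 0.2]] + [[0.02,-0.01],[-0.02,0.01]]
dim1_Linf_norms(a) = [0.18, 0.21]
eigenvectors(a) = [[-0.89, -0.72], [0.46, -0.69]]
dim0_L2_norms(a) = [0.16, 0.28]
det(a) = 0.01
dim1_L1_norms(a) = [0.31, 0.3]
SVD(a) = [[-0.70, -0.72], [-0.72, 0.70]] @ diag([0.316656332353977, 0.0350537755474025]) @ [[-0.49, -0.87], [-0.87, 0.49]]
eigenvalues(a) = [0.04, 0.3]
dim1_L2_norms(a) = [0.22, 0.23]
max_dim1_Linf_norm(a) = 0.21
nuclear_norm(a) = 0.35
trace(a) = 0.34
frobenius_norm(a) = 0.32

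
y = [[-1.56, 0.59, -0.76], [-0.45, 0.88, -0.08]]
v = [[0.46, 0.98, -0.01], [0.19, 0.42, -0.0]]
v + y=[[-1.1, 1.57, -0.77], [-0.26, 1.3, -0.08]]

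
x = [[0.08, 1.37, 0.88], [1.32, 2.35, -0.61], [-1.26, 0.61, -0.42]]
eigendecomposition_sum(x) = [[0.55+0.00j, 1.15+0.00j, (-0.06+0j)], [(1.16+0j), 2.42+0.00j, (-0.13+0j)], [0j, 0.01+0.00j, -0.00+0.00j]] + [[-0.24+0.48j, 0.11-0.23j, 0.47+0.20j], [0.08-0.24j, -0.04+0.12j, -0.24-0.06j], [(-0.63-0.25j), 0.30+0.12j, -0.21+0.62j]] + [[-0.24-0.48j, 0.11+0.23j, 0.47-0.20j],[(0.08+0.24j), (-0.04-0.12j), (-0.24+0.06j)],[(-0.63+0.25j), (0.3-0.12j), -0.21-0.62j]]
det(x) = 5.08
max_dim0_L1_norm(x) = 4.33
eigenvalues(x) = [(2.97+0j), (-0.48+1.21j), (-0.48-1.21j)]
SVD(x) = [[-0.41, -0.32, 0.86], [-0.91, 0.17, -0.37], [-0.03, -0.93, -0.36]] @ diag([2.9815865726947433, 1.5015511788440106, 1.1341453023482417]) @ [[-0.4, -0.91, 0.07], [0.91, -0.4, 0.01], [0.02, 0.07, 1.00]]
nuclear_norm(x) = 5.62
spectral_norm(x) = 2.98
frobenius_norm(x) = 3.53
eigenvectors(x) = [[-0.43+0.00j, 0.05-0.59j, 0.05+0.59j],[(-0.9+0j), (0.02+0.28j), (0.02-0.28j)],[(-0+0j), 0.75+0.00j, (0.75-0j)]]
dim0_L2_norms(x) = [1.83, 2.79, 1.15]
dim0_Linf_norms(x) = [1.32, 2.35, 0.88]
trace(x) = 2.01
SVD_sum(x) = [[0.49, 1.11, -0.08], [1.1, 2.48, -0.19], [0.03, 0.07, -0.01]] + [[-0.43, 0.19, -0.0], [0.23, -0.10, 0.0], [-1.28, 0.57, -0.01]] + [[0.02, 0.06, 0.97], [-0.01, -0.03, -0.42], [-0.01, -0.03, -0.4]]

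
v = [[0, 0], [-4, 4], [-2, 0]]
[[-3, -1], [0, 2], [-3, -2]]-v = [[-3, -1], [4, -2], [-1, -2]]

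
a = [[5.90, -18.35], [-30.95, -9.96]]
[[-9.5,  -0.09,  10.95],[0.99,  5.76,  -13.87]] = a@ [[-0.18, -0.17, 0.58], [0.46, -0.05, -0.41]]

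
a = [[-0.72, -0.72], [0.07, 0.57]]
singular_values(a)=[1.12, 0.32]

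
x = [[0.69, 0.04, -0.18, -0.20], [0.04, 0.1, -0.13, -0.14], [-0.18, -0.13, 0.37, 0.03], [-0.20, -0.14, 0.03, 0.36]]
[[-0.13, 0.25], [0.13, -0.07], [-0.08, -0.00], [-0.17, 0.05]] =x@[[-0.47, 0.62], [0.20, 0.37], [-0.32, 0.37], [-0.62, 0.61]]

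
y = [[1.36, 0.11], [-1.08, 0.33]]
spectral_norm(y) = 1.74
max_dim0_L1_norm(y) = 2.44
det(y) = 0.57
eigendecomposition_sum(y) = [[1.44, 0.18], [-1.73, -0.21]] + [[-0.08,-0.07], [0.65,0.54]]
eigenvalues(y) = [1.23, 0.46]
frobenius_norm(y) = 1.77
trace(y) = 1.69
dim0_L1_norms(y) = [2.44, 0.44]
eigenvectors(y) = [[0.64, -0.12], [-0.77, 0.99]]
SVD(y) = [[-0.77, 0.63], [0.63, 0.77]] @ diag([1.7408899530449378, 0.3260401376934987]) @ [[-1.0,  0.07], [0.07,  1.0]]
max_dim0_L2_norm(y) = 1.74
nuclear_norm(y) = 2.07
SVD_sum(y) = [[1.35, -0.10], [-1.1, 0.08]] + [[0.01,0.21], [0.02,0.25]]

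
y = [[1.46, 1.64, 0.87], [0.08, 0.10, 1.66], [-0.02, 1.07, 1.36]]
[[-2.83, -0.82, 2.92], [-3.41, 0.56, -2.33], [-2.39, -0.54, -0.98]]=y @ [[-1.08,0.31,1.70],  [0.31,-0.98,1.09],  [-2.02,0.38,-1.55]]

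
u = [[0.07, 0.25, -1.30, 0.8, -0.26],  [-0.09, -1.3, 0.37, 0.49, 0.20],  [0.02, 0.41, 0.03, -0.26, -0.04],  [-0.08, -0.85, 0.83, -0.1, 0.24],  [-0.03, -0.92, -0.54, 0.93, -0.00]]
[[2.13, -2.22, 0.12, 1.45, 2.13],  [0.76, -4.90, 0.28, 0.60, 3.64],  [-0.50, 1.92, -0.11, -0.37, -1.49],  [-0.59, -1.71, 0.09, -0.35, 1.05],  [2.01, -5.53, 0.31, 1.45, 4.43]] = u@[[0.25, 0.72, 0.04, -3.46, 0.30], [-0.59, 2.81, -0.66, 0.69, -1.84], [-0.27, 1.2, -0.39, -0.37, -0.48], [1.43, -2.45, -0.55, 1.92, 2.67], [-2.94, -2.12, -0.81, 1.92, 0.72]]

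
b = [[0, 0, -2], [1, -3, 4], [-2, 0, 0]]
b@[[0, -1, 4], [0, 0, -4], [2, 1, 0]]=[[-4, -2, 0], [8, 3, 16], [0, 2, -8]]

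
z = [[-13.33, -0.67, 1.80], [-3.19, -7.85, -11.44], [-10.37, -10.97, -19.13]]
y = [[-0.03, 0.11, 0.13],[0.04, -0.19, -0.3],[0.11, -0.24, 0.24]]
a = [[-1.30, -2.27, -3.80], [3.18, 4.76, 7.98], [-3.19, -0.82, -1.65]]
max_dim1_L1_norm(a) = 15.92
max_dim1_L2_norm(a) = 9.82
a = y @ z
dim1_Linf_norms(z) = [13.33, 11.44, 19.13]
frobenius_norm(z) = 31.27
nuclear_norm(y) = 0.75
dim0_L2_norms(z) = [17.19, 13.51, 22.36]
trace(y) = 0.02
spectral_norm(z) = 28.43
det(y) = 0.00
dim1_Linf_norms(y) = [0.13, 0.3, 0.24]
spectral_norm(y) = 0.41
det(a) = -0.21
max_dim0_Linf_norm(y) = 0.3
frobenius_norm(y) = 0.53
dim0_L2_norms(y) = [0.12, 0.33, 0.41]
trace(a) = 1.81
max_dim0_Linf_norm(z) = 19.13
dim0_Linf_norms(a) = [3.19, 4.76, 7.98]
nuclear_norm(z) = 42.62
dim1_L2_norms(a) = [4.61, 9.82, 3.68]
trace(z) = -40.31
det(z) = -451.04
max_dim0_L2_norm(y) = 0.41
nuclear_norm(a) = 13.60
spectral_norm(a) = 11.21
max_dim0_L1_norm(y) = 0.67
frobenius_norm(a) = 11.46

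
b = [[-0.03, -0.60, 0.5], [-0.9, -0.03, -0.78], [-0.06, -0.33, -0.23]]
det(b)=0.251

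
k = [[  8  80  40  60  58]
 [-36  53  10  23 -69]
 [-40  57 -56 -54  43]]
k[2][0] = -40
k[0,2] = 40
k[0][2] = 40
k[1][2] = 10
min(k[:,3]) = -54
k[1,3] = 23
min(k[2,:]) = -56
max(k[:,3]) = 60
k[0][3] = 60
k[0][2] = 40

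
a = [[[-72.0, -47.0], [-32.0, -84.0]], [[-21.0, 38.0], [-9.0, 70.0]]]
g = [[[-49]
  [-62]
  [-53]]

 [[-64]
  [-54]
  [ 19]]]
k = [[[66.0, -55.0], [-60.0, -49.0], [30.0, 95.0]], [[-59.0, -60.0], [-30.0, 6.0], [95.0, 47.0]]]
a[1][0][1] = 38.0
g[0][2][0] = -53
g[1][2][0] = 19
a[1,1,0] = -9.0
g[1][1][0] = -54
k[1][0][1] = -60.0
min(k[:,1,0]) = -60.0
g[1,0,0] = -64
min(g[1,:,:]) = -64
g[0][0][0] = -49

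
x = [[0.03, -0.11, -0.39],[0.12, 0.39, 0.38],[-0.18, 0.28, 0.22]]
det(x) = -0.03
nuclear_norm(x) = 1.15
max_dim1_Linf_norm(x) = 0.39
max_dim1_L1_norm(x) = 0.89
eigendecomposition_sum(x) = [[-0.10, 0.04, -0.12], [0.07, -0.03, 0.08], [-0.09, 0.03, -0.10]] + [[0.11, 0.11, -0.03], [0.07, 0.08, -0.02], [-0.07, -0.07, 0.02]] + [[0.02, -0.26, -0.24], [-0.03, 0.34, 0.32], [-0.02, 0.32, 0.30]]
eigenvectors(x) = [[0.66,-0.73,-0.48], [-0.48,-0.49,0.63], [0.57,0.47,0.60]]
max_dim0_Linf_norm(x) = 0.39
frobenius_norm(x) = 0.80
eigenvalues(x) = [-0.23, 0.21, 0.66]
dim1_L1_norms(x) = [0.53, 0.89, 0.68]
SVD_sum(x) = [[0.01,-0.24,-0.29], [-0.01,0.34,0.42], [-0.01,0.22,0.27]] + [[-0.0, 0.0, -0.00], [0.12, -0.01, 0.01], [-0.18, 0.02, -0.02]] + [[0.02, 0.13, -0.1], [0.01, 0.06, -0.05], [0.01, 0.04, -0.03]]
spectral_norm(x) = 0.74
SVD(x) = [[-0.5, 0.0, 0.87], [0.73, -0.55, 0.42], [0.47, 0.84, 0.27]] @ diag([0.7427837756018005, 0.2186315048667615, 0.18887172308852843]) @ [[-0.02, 0.63, 0.77], [-0.99, 0.1, -0.1], [0.14, 0.77, -0.62]]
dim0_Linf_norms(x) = [0.18, 0.39, 0.39]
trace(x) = 0.64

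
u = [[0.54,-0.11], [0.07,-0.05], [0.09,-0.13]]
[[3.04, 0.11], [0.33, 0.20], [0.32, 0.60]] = u @ [[5.98,-0.87], [1.68,-5.25]]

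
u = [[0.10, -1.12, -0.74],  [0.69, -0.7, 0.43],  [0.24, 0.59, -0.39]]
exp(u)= [[0.66, -0.89, -0.73], [0.49, 0.28, 0.04], [0.32, 0.2, 0.63]]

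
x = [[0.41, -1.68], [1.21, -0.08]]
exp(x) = [[0.4, -1.39], [1.0, -0.01]]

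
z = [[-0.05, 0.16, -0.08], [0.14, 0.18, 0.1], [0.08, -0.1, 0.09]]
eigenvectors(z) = [[(0.52+0j),0.68-0.15j,(0.68+0.15j)], [0.81+0.00j,(-0.15+0.09j),(-0.15-0.09j)], [(-0.26+0j),-0.70+0.00j,(-0.7-0j)]]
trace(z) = 0.22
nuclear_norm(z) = 0.49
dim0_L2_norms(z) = [0.17, 0.26, 0.16]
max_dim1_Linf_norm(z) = 0.18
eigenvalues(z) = [(0.24+0j), (-0.01+0.03j), (-0.01-0.03j)]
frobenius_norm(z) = 0.35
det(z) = 0.00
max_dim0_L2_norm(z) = 0.26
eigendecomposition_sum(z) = [[0.07-0.00j, 0.12+0.00j, 0.04+0.00j],[0.11-0.00j, 0.19+0.00j, 0.07+0.00j],[-0.04+0.00j, -0.06-0.00j, -0.02+0.00j]] + [[(-0.06-0.01j), 0.02-0.00j, (-0.06-0.02j)],[(0.01-0j), (-0+0j), (0.02+0j)],[0.06+0.02j, (-0.02-0j), 0.06+0.03j]] + [[(-0.06+0.01j), (0.02+0j), -0.06+0.02j], [(0.01+0j), (-0-0j), (0.02-0j)], [(0.06-0.02j), (-0.02+0j), (0.06-0.03j)]]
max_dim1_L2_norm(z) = 0.25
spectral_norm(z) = 0.26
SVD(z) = [[0.52, -0.55, 0.65], [0.81, 0.56, -0.17], [-0.27, 0.62, 0.74]] @ diag([0.26483160573411285, 0.22549922205828402, 0.0037843698815167486]) @ [[0.25, 0.97, 0.06], [0.69, -0.22, 0.69], [0.68, -0.13, -0.72]]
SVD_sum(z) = [[0.03, 0.13, 0.01], [0.05, 0.21, 0.01], [-0.02, -0.07, -0.0]] + [[-0.09, 0.03, -0.09], [0.09, -0.03, 0.09], [0.10, -0.03, 0.10]] + [[0.0, -0.00, -0.0],[-0.00, 0.0, 0.0],[0.0, -0.00, -0.0]]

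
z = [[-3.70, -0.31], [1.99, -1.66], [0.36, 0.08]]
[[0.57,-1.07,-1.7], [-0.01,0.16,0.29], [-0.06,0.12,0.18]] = z @ [[-0.14, 0.27, 0.43], [-0.16, 0.23, 0.34]]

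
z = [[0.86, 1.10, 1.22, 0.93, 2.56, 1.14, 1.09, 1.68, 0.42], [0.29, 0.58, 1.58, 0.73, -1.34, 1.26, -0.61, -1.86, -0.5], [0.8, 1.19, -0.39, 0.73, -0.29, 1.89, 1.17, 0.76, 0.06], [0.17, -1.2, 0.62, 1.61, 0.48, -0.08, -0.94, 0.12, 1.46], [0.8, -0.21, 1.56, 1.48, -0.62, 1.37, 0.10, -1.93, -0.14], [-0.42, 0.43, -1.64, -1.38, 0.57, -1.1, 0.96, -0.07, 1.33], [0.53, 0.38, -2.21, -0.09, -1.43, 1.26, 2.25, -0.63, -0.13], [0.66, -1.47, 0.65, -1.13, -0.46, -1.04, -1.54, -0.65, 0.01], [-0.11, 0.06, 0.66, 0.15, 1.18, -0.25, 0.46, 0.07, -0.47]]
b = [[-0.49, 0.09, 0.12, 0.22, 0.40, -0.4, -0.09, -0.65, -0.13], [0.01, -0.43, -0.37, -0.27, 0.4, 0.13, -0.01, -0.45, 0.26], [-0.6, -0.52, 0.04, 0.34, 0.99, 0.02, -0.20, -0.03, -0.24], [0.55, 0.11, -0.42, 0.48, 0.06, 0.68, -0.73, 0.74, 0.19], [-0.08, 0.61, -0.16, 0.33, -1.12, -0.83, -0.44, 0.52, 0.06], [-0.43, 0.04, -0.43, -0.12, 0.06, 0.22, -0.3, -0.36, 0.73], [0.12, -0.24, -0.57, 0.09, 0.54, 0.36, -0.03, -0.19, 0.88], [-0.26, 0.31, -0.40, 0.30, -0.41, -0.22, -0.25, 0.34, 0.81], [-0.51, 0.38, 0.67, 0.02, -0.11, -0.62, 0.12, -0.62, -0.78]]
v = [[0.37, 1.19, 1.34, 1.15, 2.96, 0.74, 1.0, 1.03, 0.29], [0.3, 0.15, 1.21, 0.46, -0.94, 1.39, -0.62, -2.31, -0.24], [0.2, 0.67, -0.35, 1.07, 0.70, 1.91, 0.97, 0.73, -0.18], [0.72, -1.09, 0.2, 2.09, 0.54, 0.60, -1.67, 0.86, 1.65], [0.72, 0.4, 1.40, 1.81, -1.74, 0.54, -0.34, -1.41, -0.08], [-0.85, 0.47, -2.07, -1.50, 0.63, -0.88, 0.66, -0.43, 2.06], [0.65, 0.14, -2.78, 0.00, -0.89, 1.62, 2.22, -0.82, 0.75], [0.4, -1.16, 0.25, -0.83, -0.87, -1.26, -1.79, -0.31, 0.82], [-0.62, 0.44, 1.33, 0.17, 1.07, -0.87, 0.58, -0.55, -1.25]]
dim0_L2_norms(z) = [1.74, 2.63, 3.92, 3.15, 3.61, 3.5, 3.52, 3.38, 2.14]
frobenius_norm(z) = 9.43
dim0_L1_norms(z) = [4.64, 6.62, 10.53, 8.23, 8.93, 9.39, 9.12, 7.77, 4.52]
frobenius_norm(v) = 10.23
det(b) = -0.00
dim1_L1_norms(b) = [2.59, 2.33, 2.98, 3.96, 4.15, 2.69, 3.02, 3.3, 3.83]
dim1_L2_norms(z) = [4.04, 3.3, 2.89, 2.78, 3.37, 3.03, 3.8, 2.9, 1.54]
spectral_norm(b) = 2.38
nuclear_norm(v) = 24.98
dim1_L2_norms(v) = [4.02, 3.22, 2.72, 3.61, 3.37, 3.68, 4.21, 2.93, 2.55]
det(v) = -18.62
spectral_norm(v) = 5.51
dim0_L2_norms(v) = [1.73, 2.24, 4.38, 3.65, 4.07, 3.54, 3.76, 3.3, 3.15]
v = b + z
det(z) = -0.03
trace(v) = 0.30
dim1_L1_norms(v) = [10.07, 7.62, 6.78, 9.42, 8.44, 9.55, 9.87, 7.69, 6.88]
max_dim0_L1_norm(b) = 4.09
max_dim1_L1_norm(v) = 10.07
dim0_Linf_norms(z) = [0.86, 1.47, 2.21, 1.61, 2.56, 1.89, 2.25, 1.93, 1.46]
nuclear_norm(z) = 22.10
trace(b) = -1.77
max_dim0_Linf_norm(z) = 2.56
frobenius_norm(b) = 3.94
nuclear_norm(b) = 8.93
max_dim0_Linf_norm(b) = 1.12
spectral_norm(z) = 5.25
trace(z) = 2.07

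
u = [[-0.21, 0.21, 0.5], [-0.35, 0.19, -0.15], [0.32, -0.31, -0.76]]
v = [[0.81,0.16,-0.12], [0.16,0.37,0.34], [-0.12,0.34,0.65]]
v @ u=[[-0.26, 0.24, 0.47], [-0.05, -0.00, -0.23], [0.11, -0.16, -0.60]]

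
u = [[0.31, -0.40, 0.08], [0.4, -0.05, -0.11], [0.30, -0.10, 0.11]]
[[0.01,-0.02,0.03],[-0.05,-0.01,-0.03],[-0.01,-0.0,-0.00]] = u@[[-0.1, -0.01, -0.07], [-0.07, 0.06, -0.12], [0.14, 0.04, 0.08]]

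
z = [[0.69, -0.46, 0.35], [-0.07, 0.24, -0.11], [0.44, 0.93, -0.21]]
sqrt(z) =[[0.32, -2.47, 0.78], [0.39, 2.39, -0.57], [1.99, 7.99, -1.66]]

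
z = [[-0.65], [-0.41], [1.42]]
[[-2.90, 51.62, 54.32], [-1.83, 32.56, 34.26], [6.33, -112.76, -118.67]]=z @ [[4.46,-79.41,-83.57]]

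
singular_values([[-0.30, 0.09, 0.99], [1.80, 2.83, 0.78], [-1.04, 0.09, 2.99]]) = [3.52, 3.25, 0.0]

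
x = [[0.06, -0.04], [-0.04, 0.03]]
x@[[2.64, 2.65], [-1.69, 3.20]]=[[0.23, 0.03], [-0.16, -0.01]]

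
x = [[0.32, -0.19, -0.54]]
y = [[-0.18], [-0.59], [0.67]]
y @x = [[-0.06, 0.03, 0.10], [-0.19, 0.11, 0.32], [0.21, -0.13, -0.36]]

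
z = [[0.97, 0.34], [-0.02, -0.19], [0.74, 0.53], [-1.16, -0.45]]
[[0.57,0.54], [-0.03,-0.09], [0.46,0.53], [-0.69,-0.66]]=z @ [[0.56, 0.40], [0.08, 0.44]]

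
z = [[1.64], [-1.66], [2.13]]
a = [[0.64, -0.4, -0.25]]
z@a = [[1.05, -0.66, -0.41], [-1.06, 0.66, 0.42], [1.36, -0.85, -0.53]]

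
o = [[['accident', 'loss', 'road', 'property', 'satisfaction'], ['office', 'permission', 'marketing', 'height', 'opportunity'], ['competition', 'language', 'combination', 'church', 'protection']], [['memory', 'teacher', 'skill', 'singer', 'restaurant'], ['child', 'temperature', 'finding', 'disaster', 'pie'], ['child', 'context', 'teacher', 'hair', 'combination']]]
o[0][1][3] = 'height'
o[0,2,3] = 'church'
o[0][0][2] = 'road'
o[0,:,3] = ['property', 'height', 'church']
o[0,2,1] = 'language'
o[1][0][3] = 'singer'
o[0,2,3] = 'church'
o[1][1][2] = 'finding'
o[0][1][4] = 'opportunity'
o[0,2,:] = ['competition', 'language', 'combination', 'church', 'protection']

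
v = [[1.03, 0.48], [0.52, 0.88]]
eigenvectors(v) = [[0.74,-0.64],[0.67,0.77]]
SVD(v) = [[-0.75, -0.66], [-0.66, 0.75]] @ diag([1.4608031115301834, 0.4496156907223489]) @ [[-0.76, -0.64], [-0.64, 0.76]]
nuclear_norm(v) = 1.91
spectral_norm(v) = 1.46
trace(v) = 1.91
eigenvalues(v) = [1.46, 0.45]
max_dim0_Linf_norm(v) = 1.03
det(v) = 0.66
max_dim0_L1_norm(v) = 1.55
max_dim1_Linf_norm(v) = 1.03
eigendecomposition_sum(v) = [[0.84,  0.69], [0.75,  0.62]] + [[0.19,-0.21], [-0.23,0.26]]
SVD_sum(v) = [[0.84,0.71], [0.74,0.62]] + [[0.19, -0.23], [-0.22, 0.26]]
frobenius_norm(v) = 1.53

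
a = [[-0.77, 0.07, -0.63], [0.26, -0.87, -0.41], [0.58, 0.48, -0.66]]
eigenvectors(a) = [[(0.05-0.57j), 0.05+0.57j, (0.59+0j)], [(-0.07-0.42j), (-0.07+0.42j), -0.80+0.00j], [-0.70+0.00j, -0.70-0.00j, (0.12+0j)]]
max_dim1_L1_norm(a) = 1.72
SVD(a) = [[0.2,-0.82,-0.54], [0.26,0.58,-0.77], [0.94,0.01,0.33]] @ diag([1.0020296145898482, 0.9983177973316296, 0.9944838998273651]) @ [[0.46, 0.24, -0.86], [0.79, -0.55, 0.27], [0.41, 0.8, 0.44]]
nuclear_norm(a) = 2.99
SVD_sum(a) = [[0.09, 0.05, -0.17], [0.12, 0.06, -0.23], [0.43, 0.22, -0.81]] + [[-0.64,0.45,-0.22], [0.46,-0.32,0.15], [0.01,-0.01,0.0]] + [[-0.22, -0.43, -0.24], [-0.32, -0.61, -0.34], [0.14, 0.26, 0.15]]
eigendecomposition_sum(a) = [[-0.21+0.25j, (-0.2+0.14j), (-0.28-0.29j)], [(-0.1+0.22j), -0.12+0.14j, (-0.26-0.15j)], [(0.33+0.23j), (0.19+0.23j), (-0.32+0.37j)]] + [[(-0.21-0.25j), -0.20-0.14j, -0.28+0.29j], [-0.10-0.22j, -0.12-0.14j, -0.26+0.15j], [0.33-0.23j, 0.19-0.23j, -0.32-0.37j]] + [[-0.35+0.00j,0.47-0.00j,-0.07+0.00j], [0.47-0.00j,(-0.64+0j),0.10-0.00j], [(-0.07+0j),0.10-0.00j,-0.02+0.00j]]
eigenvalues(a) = [(-0.65+0.76j), (-0.65-0.76j), (-1+0j)]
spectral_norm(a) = 1.00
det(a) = -0.99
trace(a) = -2.30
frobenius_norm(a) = 1.73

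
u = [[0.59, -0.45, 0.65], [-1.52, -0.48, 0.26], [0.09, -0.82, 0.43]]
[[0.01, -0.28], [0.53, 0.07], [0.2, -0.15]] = u @ [[-0.26, -0.1], [-0.23, -0.01], [0.09, -0.34]]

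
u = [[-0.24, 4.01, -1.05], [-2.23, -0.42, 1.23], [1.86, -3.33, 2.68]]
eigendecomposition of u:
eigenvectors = [[(-0.63+0j), (-0.63-0j), (0.17+0j)],[0.09-0.56j, 0.09+0.56j, 0.33+0.00j],[(0.53+0.02j), 0.53-0.02j, 0.93+0.00j]]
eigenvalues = [(0.09+3.6j), (0.09-3.6j), (1.83+0j)]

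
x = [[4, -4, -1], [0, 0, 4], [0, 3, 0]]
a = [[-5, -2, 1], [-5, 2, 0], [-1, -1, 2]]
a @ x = [[-20, 23, -3], [-20, 20, 13], [-4, 10, -3]]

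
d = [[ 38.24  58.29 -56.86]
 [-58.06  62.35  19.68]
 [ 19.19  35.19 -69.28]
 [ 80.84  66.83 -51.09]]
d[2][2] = -69.28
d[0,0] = 38.24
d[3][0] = 80.84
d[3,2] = -51.09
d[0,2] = -56.86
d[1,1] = 62.35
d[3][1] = 66.83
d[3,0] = 80.84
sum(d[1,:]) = 23.97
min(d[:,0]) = -58.06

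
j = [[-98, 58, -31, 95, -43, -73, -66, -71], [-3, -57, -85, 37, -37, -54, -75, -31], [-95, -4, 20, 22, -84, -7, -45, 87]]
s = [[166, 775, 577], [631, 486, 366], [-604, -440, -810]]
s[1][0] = 631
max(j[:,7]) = 87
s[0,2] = 577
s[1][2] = 366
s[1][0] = 631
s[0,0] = 166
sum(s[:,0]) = 193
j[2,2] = 20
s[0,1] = 775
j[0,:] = [-98, 58, -31, 95, -43, -73, -66, -71]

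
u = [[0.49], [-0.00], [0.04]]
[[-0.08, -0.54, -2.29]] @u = [[-0.13]]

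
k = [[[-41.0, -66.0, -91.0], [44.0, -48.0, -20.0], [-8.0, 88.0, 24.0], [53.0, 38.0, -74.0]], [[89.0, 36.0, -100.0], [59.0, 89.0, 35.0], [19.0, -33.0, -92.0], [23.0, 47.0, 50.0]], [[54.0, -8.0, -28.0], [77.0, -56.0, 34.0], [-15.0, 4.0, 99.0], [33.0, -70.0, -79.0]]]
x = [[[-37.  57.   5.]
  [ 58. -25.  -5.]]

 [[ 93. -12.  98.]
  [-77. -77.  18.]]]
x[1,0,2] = 98.0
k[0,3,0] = 53.0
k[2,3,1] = -70.0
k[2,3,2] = -79.0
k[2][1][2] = 34.0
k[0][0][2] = -91.0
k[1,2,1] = -33.0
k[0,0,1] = -66.0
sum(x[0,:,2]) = 0.0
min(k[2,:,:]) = -79.0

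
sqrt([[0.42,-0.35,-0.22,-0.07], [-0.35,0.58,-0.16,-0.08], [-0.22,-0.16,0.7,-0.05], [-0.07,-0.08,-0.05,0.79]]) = [[0.51, -0.33, -0.21, -0.08], [-0.33, 0.66, -0.16, -0.07], [-0.21, -0.16, 0.79, -0.05], [-0.08, -0.07, -0.05, 0.88]]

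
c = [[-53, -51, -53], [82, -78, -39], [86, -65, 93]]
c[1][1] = -78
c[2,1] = -65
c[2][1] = -65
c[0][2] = -53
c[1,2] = -39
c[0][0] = -53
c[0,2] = -53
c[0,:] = [-53, -51, -53]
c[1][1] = -78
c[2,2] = 93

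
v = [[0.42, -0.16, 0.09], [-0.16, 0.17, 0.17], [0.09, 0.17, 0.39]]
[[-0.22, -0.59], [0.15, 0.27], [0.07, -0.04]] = v@[[0.05,  -0.70], [1.3,  1.5], [-0.39,  -0.59]]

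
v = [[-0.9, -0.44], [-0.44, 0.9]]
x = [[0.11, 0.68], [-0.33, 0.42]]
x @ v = [[-0.40, 0.56], [0.11, 0.52]]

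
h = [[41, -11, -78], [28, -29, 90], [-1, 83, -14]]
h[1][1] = -29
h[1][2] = 90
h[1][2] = 90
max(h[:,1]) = 83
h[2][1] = 83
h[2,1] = 83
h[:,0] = [41, 28, -1]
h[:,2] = [-78, 90, -14]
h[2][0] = -1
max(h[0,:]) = 41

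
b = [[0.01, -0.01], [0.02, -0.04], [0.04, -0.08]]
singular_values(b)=[0.1, 0.0]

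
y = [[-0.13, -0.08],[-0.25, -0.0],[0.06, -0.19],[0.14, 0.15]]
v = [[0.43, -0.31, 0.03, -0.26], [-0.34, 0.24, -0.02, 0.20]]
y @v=[[-0.03, 0.02, -0.0, 0.02], [-0.11, 0.08, -0.01, 0.06], [0.09, -0.06, 0.01, -0.05], [0.01, -0.01, 0.0, -0.01]]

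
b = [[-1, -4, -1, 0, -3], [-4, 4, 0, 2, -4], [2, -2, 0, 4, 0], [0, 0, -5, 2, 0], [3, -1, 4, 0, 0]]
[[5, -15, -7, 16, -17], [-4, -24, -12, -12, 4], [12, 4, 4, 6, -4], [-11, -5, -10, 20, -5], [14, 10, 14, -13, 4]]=b @ [[0, 2, 2, 0, 1], [-2, 0, 0, -3, 3], [3, 1, 2, -4, 1], [2, 0, 0, 0, 0], [0, 4, 1, 0, 1]]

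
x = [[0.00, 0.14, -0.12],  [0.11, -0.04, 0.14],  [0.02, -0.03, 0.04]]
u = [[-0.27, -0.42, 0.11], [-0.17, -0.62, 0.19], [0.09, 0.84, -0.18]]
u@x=[[-0.04, -0.02, -0.02],[-0.06, -0.00, -0.06],[0.09, -0.02, 0.1]]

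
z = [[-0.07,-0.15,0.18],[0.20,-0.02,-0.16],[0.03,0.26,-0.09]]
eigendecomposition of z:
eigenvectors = [[0.66+0.00j, 0.31-0.41j, (0.31+0.41j)], [(0.3+0j), -0.64+0.00j, -0.64-0.00j], [0.69+0.00j, (0.01+0.57j), (0.01-0.57j)]]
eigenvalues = [(0.05+0j), (-0.12+0.27j), (-0.12-0.27j)]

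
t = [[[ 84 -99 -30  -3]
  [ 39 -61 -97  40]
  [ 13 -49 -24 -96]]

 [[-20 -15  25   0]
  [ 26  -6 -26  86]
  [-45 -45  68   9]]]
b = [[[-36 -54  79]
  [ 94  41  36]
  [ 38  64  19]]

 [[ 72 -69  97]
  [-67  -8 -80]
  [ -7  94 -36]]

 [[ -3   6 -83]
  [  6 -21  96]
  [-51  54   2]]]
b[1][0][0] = 72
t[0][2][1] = -49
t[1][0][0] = -20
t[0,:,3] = [-3, 40, -96]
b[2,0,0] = -3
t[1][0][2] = 25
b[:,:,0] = [[-36, 94, 38], [72, -67, -7], [-3, 6, -51]]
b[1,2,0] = -7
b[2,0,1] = 6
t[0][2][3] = -96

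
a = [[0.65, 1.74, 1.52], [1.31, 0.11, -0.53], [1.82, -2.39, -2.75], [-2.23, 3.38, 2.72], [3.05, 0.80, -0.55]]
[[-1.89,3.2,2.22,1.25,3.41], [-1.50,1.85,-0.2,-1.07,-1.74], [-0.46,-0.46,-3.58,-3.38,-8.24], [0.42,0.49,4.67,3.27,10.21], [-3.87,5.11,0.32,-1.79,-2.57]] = a @ [[-1.16, 1.6, -0.12, -0.32, -1.09], [-0.52, 0.71, 1.06, -0.20, 1.57], [-0.15, 0.61, 0.3, 1.19, 0.91]]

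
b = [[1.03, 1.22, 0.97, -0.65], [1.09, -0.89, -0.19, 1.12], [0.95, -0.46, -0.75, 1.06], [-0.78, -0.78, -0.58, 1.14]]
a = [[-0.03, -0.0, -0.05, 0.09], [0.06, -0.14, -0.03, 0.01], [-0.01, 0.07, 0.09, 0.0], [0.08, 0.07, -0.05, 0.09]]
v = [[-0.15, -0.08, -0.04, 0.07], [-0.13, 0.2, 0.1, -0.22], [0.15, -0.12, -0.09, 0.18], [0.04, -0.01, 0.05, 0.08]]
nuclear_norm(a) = 0.49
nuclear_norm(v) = 0.74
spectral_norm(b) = 2.89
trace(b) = 0.53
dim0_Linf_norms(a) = [0.08, 0.14, 0.09, 0.09]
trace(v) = 0.04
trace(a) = 0.01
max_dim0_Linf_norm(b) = 1.22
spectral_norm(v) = 0.44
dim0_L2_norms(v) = [0.25, 0.25, 0.15, 0.3]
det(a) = 0.00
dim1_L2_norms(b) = [1.98, 1.81, 1.67, 1.69]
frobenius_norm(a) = 0.27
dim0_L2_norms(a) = [0.1, 0.17, 0.12, 0.13]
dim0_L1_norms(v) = [0.47, 0.41, 0.28, 0.55]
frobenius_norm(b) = 3.58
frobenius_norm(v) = 0.49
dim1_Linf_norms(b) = [1.22, 1.12, 1.06, 1.14]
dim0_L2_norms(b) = [1.94, 1.76, 1.37, 2.02]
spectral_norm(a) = 0.18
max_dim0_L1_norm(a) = 0.28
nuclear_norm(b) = 5.87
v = a @ b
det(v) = 0.00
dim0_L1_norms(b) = [3.85, 3.35, 2.49, 3.97]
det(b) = 1.37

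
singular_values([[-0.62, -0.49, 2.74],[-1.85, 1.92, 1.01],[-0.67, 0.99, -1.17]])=[3.35, 2.79, 0.2]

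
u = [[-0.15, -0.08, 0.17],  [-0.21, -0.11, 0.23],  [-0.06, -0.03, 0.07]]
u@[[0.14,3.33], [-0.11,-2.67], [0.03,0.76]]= [[-0.01,  -0.16],  [-0.01,  -0.23],  [-0.0,  -0.07]]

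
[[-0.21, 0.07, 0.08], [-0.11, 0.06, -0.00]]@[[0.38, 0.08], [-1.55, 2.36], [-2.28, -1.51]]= [[-0.37,0.03], [-0.13,0.13]]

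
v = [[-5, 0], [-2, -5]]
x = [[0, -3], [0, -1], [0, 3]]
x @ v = [[6, 15], [2, 5], [-6, -15]]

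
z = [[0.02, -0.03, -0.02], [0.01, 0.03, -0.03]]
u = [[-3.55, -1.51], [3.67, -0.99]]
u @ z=[[-0.09, 0.06, 0.12], [0.06, -0.14, -0.04]]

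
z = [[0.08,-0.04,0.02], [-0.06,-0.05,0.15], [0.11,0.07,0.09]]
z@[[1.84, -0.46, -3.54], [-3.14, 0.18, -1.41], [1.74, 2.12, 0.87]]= [[0.31, -0.0, -0.21],[0.31, 0.34, 0.41],[0.14, 0.15, -0.41]]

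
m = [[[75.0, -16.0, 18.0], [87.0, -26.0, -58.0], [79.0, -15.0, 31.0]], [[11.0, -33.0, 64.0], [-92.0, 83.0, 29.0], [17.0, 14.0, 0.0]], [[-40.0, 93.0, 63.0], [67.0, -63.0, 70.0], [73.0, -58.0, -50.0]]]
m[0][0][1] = -16.0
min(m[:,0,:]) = -40.0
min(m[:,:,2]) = -58.0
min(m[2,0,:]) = -40.0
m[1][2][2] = 0.0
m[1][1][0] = -92.0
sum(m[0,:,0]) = 241.0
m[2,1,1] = -63.0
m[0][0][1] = -16.0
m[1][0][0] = 11.0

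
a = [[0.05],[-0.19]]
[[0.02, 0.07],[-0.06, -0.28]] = a @[[0.3,1.46]]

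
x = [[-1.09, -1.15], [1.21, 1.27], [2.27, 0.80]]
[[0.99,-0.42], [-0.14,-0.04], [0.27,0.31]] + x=[[-0.1, -1.57], [1.07, 1.23], [2.54, 1.11]]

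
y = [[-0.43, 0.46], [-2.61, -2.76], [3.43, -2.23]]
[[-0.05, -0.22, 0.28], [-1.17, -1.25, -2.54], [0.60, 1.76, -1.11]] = y @ [[0.28, 0.5, 0.17], [0.16, -0.02, 0.76]]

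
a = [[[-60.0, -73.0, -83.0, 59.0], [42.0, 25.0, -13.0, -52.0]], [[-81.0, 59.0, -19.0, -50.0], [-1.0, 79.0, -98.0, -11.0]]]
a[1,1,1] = 79.0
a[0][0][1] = -73.0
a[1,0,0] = -81.0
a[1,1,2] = -98.0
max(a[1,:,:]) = 79.0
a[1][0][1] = 59.0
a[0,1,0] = 42.0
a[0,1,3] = -52.0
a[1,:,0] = [-81.0, -1.0]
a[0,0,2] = -83.0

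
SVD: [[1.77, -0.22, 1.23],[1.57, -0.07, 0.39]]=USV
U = [[-0.81, -0.59], [-0.59, 0.81]]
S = [2.66, 0.47]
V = [[-0.88, 0.08, -0.46], [0.47, 0.16, -0.87]]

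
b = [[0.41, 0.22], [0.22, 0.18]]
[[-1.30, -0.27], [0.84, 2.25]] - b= [[-1.71, -0.49], [0.62, 2.07]]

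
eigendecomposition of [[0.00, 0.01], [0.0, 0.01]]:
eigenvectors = [[1.00, 0.71], [0.00, 0.71]]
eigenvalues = [0.0, 0.01]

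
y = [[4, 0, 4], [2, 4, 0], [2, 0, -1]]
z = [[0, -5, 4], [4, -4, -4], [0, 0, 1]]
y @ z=[[0, -20, 20], [16, -26, -8], [0, -10, 7]]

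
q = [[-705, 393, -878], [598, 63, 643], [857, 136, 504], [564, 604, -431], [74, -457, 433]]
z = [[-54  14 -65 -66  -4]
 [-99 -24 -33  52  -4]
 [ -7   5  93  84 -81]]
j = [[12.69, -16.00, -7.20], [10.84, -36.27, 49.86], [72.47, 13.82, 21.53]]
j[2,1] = 13.82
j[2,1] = 13.82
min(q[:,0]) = -705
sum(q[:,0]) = 1388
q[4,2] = 433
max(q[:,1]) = 604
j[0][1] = -16.0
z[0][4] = -4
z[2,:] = [-7, 5, 93, 84, -81]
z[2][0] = -7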